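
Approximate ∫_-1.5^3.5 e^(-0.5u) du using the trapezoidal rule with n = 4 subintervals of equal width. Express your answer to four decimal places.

Δu = (3.5 − (-1.5))/4 = 1.25.
f(-1.5) ≈ 2.1170, f(-0.25) ≈ 1.1331, f(1) ≈ 0.6065, f(2.25) ≈ 0.3247, f(3.5) ≈ 0.1738.
T_4 = (Δu/2)·[f(u_0) + 2f(u_1) + 2f(u_2) + 2f(u_3) + f(u_4)].
Sum ≈ 4.0121.

4.0121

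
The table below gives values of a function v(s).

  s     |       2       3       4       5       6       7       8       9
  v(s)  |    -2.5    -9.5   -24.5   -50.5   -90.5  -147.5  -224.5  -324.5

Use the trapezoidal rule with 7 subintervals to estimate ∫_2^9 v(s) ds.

Δs = 1.
T_7 = (1/2)·[(-2.5) + 2·(-9.5) + 2·(-24.5) + 2·(-50.5) + 2·(-90.5) + 2·(-147.5) + 2·(-224.5) + (-324.5)] = -710.5.

-710.5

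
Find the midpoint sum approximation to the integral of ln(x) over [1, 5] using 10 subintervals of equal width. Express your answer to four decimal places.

4.0525

Δx = (5 − 1)/10 = 0.4.
Midpoints: 1.2, 1.6, 2, 2.4, 2.8, 3.2, 3.6, 4, 4.4, 4.8.
f(1.2) ≈ 0.1823, f(1.6) ≈ 0.4700, f(2) ≈ 0.6931, f(2.4) ≈ 0.8755, f(2.8) ≈ 1.0296, f(3.2) ≈ 1.1632, f(3.6) ≈ 1.2809, f(4) ≈ 1.3863, f(4.4) ≈ 1.4816, f(4.8) ≈ 1.5686.
Sum = Δx · [f(1.2) + f(1.6) + f(2) + ...].
Sum ≈ 4.0525.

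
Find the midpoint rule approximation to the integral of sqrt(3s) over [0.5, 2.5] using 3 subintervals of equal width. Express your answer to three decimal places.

4.168

Δs = (2.5 − 0.5)/3 = 2/3.
Midpoints: 5/6, 1.5, 13/6.
f(5/6) ≈ 1.581, f(1.5) ≈ 2.121, f(13/6) ≈ 2.550.
Sum = Δs · [f(5/6) + f(1.5) + f(13/6)].
Sum ≈ 4.168.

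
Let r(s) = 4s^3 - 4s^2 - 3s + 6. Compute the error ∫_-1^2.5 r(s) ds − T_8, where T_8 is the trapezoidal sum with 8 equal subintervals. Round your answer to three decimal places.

Exact integral: ∫_-1^2.5 r(s) ds ≈ 29.02083.
T_8 ≈ 29.57910.
Error ≈ 29.02083 − 29.57910 ≈ -0.558.

-0.558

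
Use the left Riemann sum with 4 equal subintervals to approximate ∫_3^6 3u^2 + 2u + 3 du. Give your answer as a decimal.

193.21875

Δu = (6 − 3)/4 = 0.75.
Left endpoints: 3, 3.75, 4.5, 5.25.
f(3) = 36, f(3.75) = 52.6875, f(4.5) = 72.75, f(5.25) = 96.1875.
Sum = Δu · [f(3) + f(3.75) + f(4.5) + f(5.25)].
Sum = 193.21875.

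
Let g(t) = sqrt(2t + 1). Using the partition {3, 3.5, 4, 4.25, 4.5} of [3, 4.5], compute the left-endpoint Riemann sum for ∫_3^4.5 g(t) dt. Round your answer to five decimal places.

Subinterval widths: 0.5, 0.5, 0.25, 0.25.
Left endpoints: 3, 3.5, 4, 4.25.
g(3) ≈ 2.64575, g(3.5) ≈ 2.82843, g(4) ≈ 3.00000, g(4.25) ≈ 3.08221.
Sum = Σ Δt_i · g(t_i).
Sum ≈ 4.25764.

4.25764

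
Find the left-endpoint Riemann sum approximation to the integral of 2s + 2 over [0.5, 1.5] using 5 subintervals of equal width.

Δs = (1.5 − 0.5)/5 = 0.2.
Left endpoints: 0.5, 0.7, 0.9, 1.1, 1.3.
f(0.5) = 3, f(0.7) = 3.4, f(0.9) = 3.8, f(1.1) = 4.2, f(1.3) = 4.6.
Sum = Δs · [f(0.5) + f(0.7) + f(0.9) + f(1.1) + f(1.3)].
Sum = 3.8.

3.8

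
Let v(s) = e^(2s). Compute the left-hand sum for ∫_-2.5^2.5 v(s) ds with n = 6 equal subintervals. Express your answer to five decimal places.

28.79784

Δs = (2.5 − (-2.5))/6 = 5/6.
Left endpoints: -2.5, -5/3, -5/6, 0, 5/6, 5/3.
v(-2.5) ≈ 0.00674, v(-5/3) ≈ 0.03567, v(-5/6) ≈ 0.18888, v(0) ≈ 1.00000, v(5/6) ≈ 5.29449, v(5/3) ≈ 28.03162.
Sum = Δs · [v(-2.5) + v(-5/3) + v(-5/6) + ...].
Sum ≈ 28.79784.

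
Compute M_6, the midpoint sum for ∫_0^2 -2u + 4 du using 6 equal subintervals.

4

Δu = (2 − 0)/6 = 1/3.
Midpoints: 1/6, 0.5, 5/6, 7/6, 1.5, 11/6.
f(1/6) = 11/3, f(0.5) = 3, f(5/6) = 7/3, f(7/6) = 5/3, f(1.5) = 1, f(11/6) = 1/3.
Sum = Δu · [f(1/6) + f(0.5) + f(5/6) + ...].
Sum = 4.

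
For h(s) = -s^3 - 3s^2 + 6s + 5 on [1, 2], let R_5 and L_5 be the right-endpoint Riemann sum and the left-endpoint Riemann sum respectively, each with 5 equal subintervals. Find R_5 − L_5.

R_5 = 2.2.
L_5 = 4.2.
R_5 − L_5 = -2.

-2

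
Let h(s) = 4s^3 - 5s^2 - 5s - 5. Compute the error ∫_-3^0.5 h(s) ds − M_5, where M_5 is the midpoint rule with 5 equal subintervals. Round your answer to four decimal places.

Exact integral: ∫_-3^0.5 h(s) ds ≈ -121.770833.
M_5 = -118.9125.
Error ≈ -121.770833 − (-118.9125) ≈ -2.8583.

-2.8583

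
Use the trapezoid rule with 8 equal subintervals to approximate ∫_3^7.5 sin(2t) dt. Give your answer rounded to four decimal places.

Δt = (7.5 − 3)/8 = 0.5625.
f(3) ≈ -0.2794, f(3.5625) ≈ 0.7459, f(4.125) ≈ 0.9226, f(4.6875) ≈ 0.0498, f(5.25) ≈ -0.8797, f(5.8125) ≈ -0.8084, f(6.375) ≈ 0.1826, f(6.9375) ≈ 0.9658, f(7.5) ≈ 0.6503.
T_8 = (Δt/2)·[f(t_0) + 2f(t_1) + ... + 2f(t_{7}) + f(t_8)].
Sum ≈ 0.7673.

0.7673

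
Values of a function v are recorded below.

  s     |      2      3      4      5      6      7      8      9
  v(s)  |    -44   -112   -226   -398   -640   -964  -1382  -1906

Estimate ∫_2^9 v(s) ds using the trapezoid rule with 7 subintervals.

Δs = 1.
T_7 = (1/2)·[(-44) + 2·(-112) + 2·(-226) + 2·(-398) + 2·(-640) + 2·(-964) + 2·(-1382) + (-1906)] = -4697.

-4697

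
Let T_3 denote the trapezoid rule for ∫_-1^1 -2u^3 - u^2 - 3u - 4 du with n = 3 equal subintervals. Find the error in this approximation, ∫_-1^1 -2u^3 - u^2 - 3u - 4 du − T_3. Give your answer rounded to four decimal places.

0.1481

Exact integral: ∫_-1^1 f(u) du ≈ -8.666667.
T_3 ≈ -8.814815.
Error ≈ -8.666667 − (-8.814815) ≈ 0.1481.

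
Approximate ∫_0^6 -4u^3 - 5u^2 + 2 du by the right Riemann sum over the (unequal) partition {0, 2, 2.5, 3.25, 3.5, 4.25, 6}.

Subinterval widths: 2, 0.5, 0.75, 0.25, 0.75, 1.75.
Right endpoints: 2, 2.5, 3.25, 3.5, 4.25, 6.
f(2) = -50, f(2.5) = -91.75, f(3.25) = -188.125, f(3.5) = -230.75, f(4.25) = -395.375, f(6) = -1042.
Sum = Σ Δu_i · f(u_i).
Sum = -2464.6875.

-2464.6875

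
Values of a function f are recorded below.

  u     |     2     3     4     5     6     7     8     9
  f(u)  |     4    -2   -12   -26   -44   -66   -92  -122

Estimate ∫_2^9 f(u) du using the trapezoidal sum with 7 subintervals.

-301

Δu = 1.
T_7 = (1/2)·[4 + 2·(-2) + 2·(-12) + 2·(-26) + 2·(-44) + 2·(-66) + 2·(-92) + (-122)] = -301.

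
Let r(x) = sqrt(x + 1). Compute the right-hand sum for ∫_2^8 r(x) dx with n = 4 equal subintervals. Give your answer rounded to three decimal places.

Δx = (8 − 2)/4 = 1.5.
Right endpoints: 3.5, 5, 6.5, 8.
r(3.5) ≈ 2.121, r(5) ≈ 2.449, r(6.5) ≈ 2.739, r(8) ≈ 3.000.
Sum = Δx · [r(3.5) + r(5) + r(6.5) + r(8)].
Sum ≈ 15.464.

15.464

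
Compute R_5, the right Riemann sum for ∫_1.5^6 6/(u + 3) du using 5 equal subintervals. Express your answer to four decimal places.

Δu = (6 − 1.5)/5 = 0.9.
Right endpoints: 2.4, 3.3, 4.2, 5.1, 6.
f(2.4) = 10/9, f(3.3) = 20/21, f(4.2) = 5/6, f(5.1) = 20/27, f(6) = 2/3.
Sum = Δu · [f(2.4) + f(3.3) + f(4.2) + f(5.1) + f(6)].
Sum ≈ 3.8738.

3.8738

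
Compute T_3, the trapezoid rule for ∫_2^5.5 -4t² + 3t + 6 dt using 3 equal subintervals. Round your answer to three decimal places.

Δt = (5.5 − 2)/3 = 7/6.
f(2) = -4, f(19/6) = -443/18, f(13/3) = -505/9, f(5.5) = -98.5.
T_3 = (Δt/2)·[f(t_0) + 2f(t_1) + 2f(t_2) + f(t_3)].
Sum ≈ -153.968.

-153.968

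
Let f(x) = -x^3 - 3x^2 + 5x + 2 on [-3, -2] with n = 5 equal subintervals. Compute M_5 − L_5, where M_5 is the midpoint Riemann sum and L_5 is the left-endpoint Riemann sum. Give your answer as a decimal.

0.055

M_5 = -13.265.
L_5 = -13.32.
M_5 − L_5 = 0.055.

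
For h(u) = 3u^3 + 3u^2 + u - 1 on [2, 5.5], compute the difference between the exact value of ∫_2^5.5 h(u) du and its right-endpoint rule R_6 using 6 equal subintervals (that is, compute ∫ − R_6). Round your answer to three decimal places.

Exact integral: ∫_2^5.5 h(u) du = 842.296875.
R_6 ≈ 1012.15929.
Error ≈ 842.296875 − 1012.15929 ≈ -169.862.

-169.862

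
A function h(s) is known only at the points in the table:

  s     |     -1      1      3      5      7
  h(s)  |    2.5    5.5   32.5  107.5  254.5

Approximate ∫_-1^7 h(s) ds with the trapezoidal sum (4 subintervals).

Δs = 2.
T_4 = (2/2)·[2.5 + 2·5.5 + 2·32.5 + 2·107.5 + 254.5] = 548.

548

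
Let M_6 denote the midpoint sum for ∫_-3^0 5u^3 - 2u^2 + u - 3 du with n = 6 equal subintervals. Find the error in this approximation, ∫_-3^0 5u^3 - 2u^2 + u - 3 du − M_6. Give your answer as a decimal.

-1.53125

Exact integral: ∫_-3^0 f(u) du = -132.75.
M_6 = -131.21875.
Error = -132.75 − (-131.21875) = -1.53125.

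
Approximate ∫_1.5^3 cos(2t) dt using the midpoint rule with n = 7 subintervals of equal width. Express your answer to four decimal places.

-0.2119

Δt = (3 − 1.5)/7 = 3/14.
Midpoints: 45/28, 51/28, 57/28, 2.25, 69/28, 75/28, 81/28.
f(45/28) ≈ -0.9974, f(51/28) ≈ -0.8770, f(57/28) ≈ -0.5980, f(2.25) ≈ -0.2108, f(69/28) ≈ 0.2145, f(75/28) ≈ 0.6010, f(81/28) ≈ 0.8788.
Sum = Δt · [f(45/28) + f(51/28) + f(57/28) + ...].
Sum ≈ -0.2119.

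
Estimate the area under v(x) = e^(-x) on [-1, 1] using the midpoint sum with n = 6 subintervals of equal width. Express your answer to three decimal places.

2.340

Δx = (1 − (-1))/6 = 1/3.
Midpoints: -5/6, -0.5, -1/6, 1/6, 0.5, 5/6.
v(-5/6) ≈ 2.301, v(-0.5) ≈ 1.649, v(-1/6) ≈ 1.181, v(1/6) ≈ 0.846, v(0.5) ≈ 0.607, v(5/6) ≈ 0.435.
Sum = Δx · [v(-5/6) + v(-0.5) + v(-1/6) + ...].
Sum ≈ 2.340.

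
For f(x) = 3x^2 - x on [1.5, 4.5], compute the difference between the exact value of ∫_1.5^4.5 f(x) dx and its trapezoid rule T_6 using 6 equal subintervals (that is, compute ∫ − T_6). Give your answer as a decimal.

Exact integral: ∫_1.5^4.5 f(x) dx = 78.75.
T_6 = 79.125.
Error = 78.75 − 79.125 = -0.375.

-0.375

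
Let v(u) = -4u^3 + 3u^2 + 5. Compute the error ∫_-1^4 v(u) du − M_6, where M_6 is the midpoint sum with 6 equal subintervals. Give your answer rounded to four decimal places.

-4.3403

Exact integral: ∫_-1^4 v(u) du = -165.
M_6 ≈ -160.659722.
Error ≈ -165 − (-160.659722) ≈ -4.3403.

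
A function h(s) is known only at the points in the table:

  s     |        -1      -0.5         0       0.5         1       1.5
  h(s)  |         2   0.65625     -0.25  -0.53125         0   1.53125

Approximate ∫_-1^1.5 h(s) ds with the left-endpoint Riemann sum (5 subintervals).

0.9375

Δs = 0.5.
Sum = 0.5·[2 + 0.65625 + (-0.25) + (-0.53125) + 0] = 0.9375.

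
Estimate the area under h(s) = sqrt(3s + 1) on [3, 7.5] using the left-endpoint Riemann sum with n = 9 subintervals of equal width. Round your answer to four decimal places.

Δs = (7.5 − 3)/9 = 0.5.
Left endpoints: 3, 3.5, 4, 4.5, 5, 5.5, 6, 6.5, 7.
h(3) ≈ 3.1623, h(3.5) ≈ 3.3912, h(4) ≈ 3.6056, h(4.5) ≈ 3.8079, h(5) ≈ 4.0000, h(5.5) ≈ 4.1833, h(6) ≈ 4.3589, h(6.5) ≈ 4.5277, h(7) ≈ 4.6904.
Sum = Δs · [h(3) + h(3.5) + h(4) + ...].
Sum ≈ 17.8636.

17.8636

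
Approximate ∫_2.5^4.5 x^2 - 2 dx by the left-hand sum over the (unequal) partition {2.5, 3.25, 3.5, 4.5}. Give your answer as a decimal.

Subinterval widths: 0.75, 0.25, 1.
Left endpoints: 2.5, 3.25, 3.5.
f(2.5) = 4.25, f(3.25) = 8.5625, f(3.5) = 10.25.
Sum = Σ Δx_i · f(x_i).
Sum = 15.578125.

15.578125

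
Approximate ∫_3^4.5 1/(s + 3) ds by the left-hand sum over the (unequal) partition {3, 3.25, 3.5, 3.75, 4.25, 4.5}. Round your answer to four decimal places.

Subinterval widths: 0.25, 0.25, 0.25, 0.5, 0.25.
Left endpoints: 3, 3.25, 3.5, 3.75, 4.25.
f(3) = 1/6, f(3.25) = 0.16, f(3.5) = 2/13, f(3.75) = 4/27, f(4.25) = 4/29.
Sum = Σ Δs_i · f(s_i).
Sum ≈ 0.2287.

0.2287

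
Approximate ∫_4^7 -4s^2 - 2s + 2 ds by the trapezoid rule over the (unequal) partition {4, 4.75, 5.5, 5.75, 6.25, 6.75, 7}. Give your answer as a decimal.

-399.75

Subinterval widths: 0.75, 0.75, 0.25, 0.5, 0.5, 0.25.
f(4) = -70, f(4.75) = -97.75, f(5.5) = -130, f(5.75) = -141.75, f(6.25) = -166.75, f(6.75) = -193.75, f(7) = -208.
On each subinterval the trapezoid contributes (Δs_i/2)·[f(s_{i-1}) + f(s_i)].
Sum = -399.75.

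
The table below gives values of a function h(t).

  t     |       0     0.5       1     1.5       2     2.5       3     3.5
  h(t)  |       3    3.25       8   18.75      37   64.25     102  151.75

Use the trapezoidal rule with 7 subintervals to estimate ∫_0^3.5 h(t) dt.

155.3125

Δt = 0.5.
T_7 = (0.5/2)·[3 + 2·3.25 + 2·8 + 2·18.75 + 2·37 + 2·64.25 + 2·102 + 151.75] = 155.3125.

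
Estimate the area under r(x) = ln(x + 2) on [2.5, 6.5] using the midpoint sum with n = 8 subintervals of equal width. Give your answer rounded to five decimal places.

Δx = (6.5 − 2.5)/8 = 0.5.
Midpoints: 2.75, 3.25, 3.75, 4.25, 4.75, 5.25, 5.75, 6.25.
r(2.75) ≈ 1.55814, r(3.25) ≈ 1.65823, r(3.75) ≈ 1.74920, r(4.25) ≈ 1.83258, r(4.75) ≈ 1.90954, r(5.25) ≈ 1.98100, r(5.75) ≈ 2.04769, r(6.25) ≈ 2.11021.
Sum = Δx · [r(2.75) + r(3.25) + r(3.75) + ...].
Sum ≈ 7.42330.

7.42330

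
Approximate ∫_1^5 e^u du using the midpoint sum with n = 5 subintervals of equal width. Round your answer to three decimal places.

141.881

Δu = (5 − 1)/5 = 0.8.
Midpoints: 1.4, 2.2, 3, 3.8, 4.6.
f(1.4) ≈ 4.055, f(2.2) ≈ 9.025, f(3) ≈ 20.086, f(3.8) ≈ 44.701, f(4.6) ≈ 99.484.
Sum = Δu · [f(1.4) + f(2.2) + f(3) + f(3.8) + f(4.6)].
Sum ≈ 141.881.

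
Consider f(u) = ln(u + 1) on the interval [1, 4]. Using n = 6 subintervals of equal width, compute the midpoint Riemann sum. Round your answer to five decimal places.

Δu = (4 − 1)/6 = 0.5.
Midpoints: 1.25, 1.75, 2.25, 2.75, 3.25, 3.75.
f(1.25) ≈ 0.81093, f(1.75) ≈ 1.01160, f(2.25) ≈ 1.17865, f(2.75) ≈ 1.32176, f(3.25) ≈ 1.44692, f(3.75) ≈ 1.55814.
Sum = Δu · [f(1.25) + f(1.75) + f(2.25) + ...].
Sum ≈ 3.66400.

3.66400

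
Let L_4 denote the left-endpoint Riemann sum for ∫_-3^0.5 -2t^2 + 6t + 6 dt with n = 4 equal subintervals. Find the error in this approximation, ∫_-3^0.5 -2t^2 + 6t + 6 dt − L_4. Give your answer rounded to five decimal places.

17.73698

Exact integral: ∫_-3^0.5 f(t) dt ≈ -23.3333333.
L_4 = -41.0703125.
Error ≈ -23.3333333 − (-41.0703125) ≈ 17.73698.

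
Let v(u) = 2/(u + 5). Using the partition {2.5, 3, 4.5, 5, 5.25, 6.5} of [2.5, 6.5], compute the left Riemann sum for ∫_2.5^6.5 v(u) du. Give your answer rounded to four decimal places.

0.9075

Subinterval widths: 0.5, 1.5, 0.5, 0.25, 1.25.
Left endpoints: 2.5, 3, 4.5, 5, 5.25.
v(2.5) = 4/15, v(3) = 0.25, v(4.5) = 4/19, v(5) = 0.2, v(5.25) = 8/41.
Sum = Σ Δu_i · v(u_i).
Sum ≈ 0.9075.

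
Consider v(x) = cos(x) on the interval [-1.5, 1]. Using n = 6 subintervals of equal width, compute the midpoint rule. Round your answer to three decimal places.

Δx = (1 − (-1.5))/6 = 5/12.
Midpoints: -31/24, -0.875, -11/24, -1/24, 0.375, 19/24.
v(-31/24) ≈ 0.276, v(-0.875) ≈ 0.641, v(-11/24) ≈ 0.897, v(-1/24) ≈ 0.999, v(0.375) ≈ 0.931, v(19/24) ≈ 0.703.
Sum = Δx · [v(-31/24) + v(-0.875) + v(-11/24) + ...].
Sum ≈ 1.852.

1.852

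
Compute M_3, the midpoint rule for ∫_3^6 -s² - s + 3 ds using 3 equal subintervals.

-67.25

Δs = (6 − 3)/3 = 1.
Midpoints: 3.5, 4.5, 5.5.
f(3.5) = -12.75, f(4.5) = -21.75, f(5.5) = -32.75.
Sum = Δs · [f(3.5) + f(4.5) + f(5.5)].
Sum = -67.25.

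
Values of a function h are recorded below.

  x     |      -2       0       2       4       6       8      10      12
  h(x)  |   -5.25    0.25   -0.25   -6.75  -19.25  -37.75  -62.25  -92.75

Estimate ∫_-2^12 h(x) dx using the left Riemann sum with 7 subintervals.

-262.5

Δx = 2.
Sum = 2·[(-5.25) + 0.25 + (-0.25) + (-6.75) + (-19.25) + (-37.75) + (-62.25)] = -262.5.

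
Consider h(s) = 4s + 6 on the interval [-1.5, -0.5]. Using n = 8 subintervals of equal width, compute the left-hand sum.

1.75

Δs = (-0.5 − (-1.5))/8 = 0.125.
Left endpoints: -1.5, -1.375, -1.25, -1.125, -1, -0.875, -0.75, -0.625.
h(-1.5) = 0, h(-1.375) = 0.5, h(-1.25) = 1, h(-1.125) = 1.5, h(-1) = 2, h(-0.875) = 2.5, h(-0.75) = 3, h(-0.625) = 3.5.
Sum = Δs · [h(-1.5) + h(-1.375) + h(-1.25) + ...].
Sum = 1.75.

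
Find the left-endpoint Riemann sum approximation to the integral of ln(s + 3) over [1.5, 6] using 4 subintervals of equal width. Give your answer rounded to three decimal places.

8.105

Δs = (6 − 1.5)/4 = 1.125.
Left endpoints: 1.5, 2.625, 3.75, 4.875.
f(1.5) ≈ 1.504, f(2.625) ≈ 1.727, f(3.75) ≈ 1.910, f(4.875) ≈ 2.064.
Sum = Δs · [f(1.5) + f(2.625) + f(3.75) + f(4.875)].
Sum ≈ 8.105.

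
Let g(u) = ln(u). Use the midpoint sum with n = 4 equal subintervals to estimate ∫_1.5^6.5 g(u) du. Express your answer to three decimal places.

Δu = (6.5 − 1.5)/4 = 1.25.
Midpoints: 2.125, 3.375, 4.625, 5.875.
g(2.125) ≈ 0.754, g(3.375) ≈ 1.216, g(4.625) ≈ 1.531, g(5.875) ≈ 1.771.
Sum = Δu · [g(2.125) + g(3.375) + g(4.625) + g(5.875)].
Sum ≈ 6.590.

6.590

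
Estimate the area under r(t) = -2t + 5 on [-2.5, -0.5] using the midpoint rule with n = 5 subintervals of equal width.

Δt = (-0.5 − (-2.5))/5 = 0.4.
Midpoints: -2.3, -1.9, -1.5, -1.1, -0.7.
r(-2.3) = 9.6, r(-1.9) = 8.8, r(-1.5) = 8, r(-1.1) = 7.2, r(-0.7) = 6.4.
Sum = Δt · [r(-2.3) + r(-1.9) + r(-1.5) + r(-1.1) + r(-0.7)].
Sum = 16.

16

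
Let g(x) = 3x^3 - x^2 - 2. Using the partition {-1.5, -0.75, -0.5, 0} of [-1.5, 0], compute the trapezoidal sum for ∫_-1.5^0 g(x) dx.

-8.7890625

Subinterval widths: 0.75, 0.25, 0.5.
g(-1.5) = -14.375, g(-0.75) = -3.828125, g(-0.5) = -2.625, g(0) = -2.
On each subinterval the trapezoid contributes (Δx_i/2)·[g(x_{i-1}) + g(x_i)].
Sum = -8.7890625.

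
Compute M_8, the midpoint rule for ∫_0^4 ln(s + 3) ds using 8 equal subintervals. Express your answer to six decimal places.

Δs = (4 − 0)/8 = 0.5.
Midpoints: 0.25, 0.75, 1.25, 1.75, 2.25, 2.75, 3.25, 3.75.
f(0.25) ≈ 1.178655, f(0.75) ≈ 1.321756, f(1.25) ≈ 1.446919, f(1.75) ≈ 1.558145, f(2.25) ≈ 1.658228, f(2.75) ≈ 1.749200, f(3.25) ≈ 1.832581, f(3.75) ≈ 1.909543.
Sum = Δs · [f(0.25) + f(0.75) + f(1.25) + ...].
Sum ≈ 6.327513.

6.327513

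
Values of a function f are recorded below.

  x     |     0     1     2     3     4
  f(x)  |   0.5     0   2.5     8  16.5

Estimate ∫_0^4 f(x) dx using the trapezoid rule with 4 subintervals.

Δx = 1.
T_4 = (1/2)·[0.5 + 2·0 + 2·2.5 + 2·8 + 16.5] = 19.

19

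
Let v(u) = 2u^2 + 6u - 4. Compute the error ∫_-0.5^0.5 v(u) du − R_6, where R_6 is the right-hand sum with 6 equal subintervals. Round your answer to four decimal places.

Exact integral: ∫_-0.5^0.5 v(u) du ≈ -3.833333.
R_6 ≈ -3.324074.
Error ≈ -3.833333 − (-3.324074) ≈ -0.5093.

-0.5093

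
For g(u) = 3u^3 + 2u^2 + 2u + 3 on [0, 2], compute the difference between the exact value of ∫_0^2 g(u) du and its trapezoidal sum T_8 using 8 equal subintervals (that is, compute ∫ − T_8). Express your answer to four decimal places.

Exact integral: ∫_0^2 g(u) du ≈ 27.333333.
T_8 = 27.5625.
Error ≈ 27.333333 − 27.5625 ≈ -0.2292.

-0.2292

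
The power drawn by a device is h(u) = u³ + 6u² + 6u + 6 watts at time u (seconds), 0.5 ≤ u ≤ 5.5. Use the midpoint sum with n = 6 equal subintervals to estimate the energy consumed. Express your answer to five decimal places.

676.90972

Δu = (5.5 − 0.5)/6 = 5/6.
Midpoints: 11/12, 1.75, 31/12, 41/12, 4.25, 61/12.
h(11/12) = 29915/1728, h(1.75) = 40.234375, h(31/12) = 136135/1728, h(41/12) = 235745/1728, h(4.25) = 216.640625, h(61/12) = 557965/1728.
Sum = Δu · [h(11/12) + h(1.75) + h(31/12) + ...].
Sum ≈ 676.90972.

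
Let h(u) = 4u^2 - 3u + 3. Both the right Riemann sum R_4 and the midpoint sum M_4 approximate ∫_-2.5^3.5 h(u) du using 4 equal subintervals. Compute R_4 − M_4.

18

R_4 = 100.5.
M_4 = 82.5.
R_4 − M_4 = 18.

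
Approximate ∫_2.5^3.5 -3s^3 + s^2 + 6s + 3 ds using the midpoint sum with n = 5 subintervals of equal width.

Δs = (3.5 − 2.5)/5 = 0.2.
Midpoints: 2.6, 2.8, 3, 3.2, 3.4.
f(2.6) = -27.368, f(2.8) = -38.216, f(3) = -51, f(3.2) = -65.864, f(3.4) = -82.952.
Sum = Δs · [f(2.6) + f(2.8) + f(3) + f(3.2) + f(3.4)].
Sum = -53.08.

-53.08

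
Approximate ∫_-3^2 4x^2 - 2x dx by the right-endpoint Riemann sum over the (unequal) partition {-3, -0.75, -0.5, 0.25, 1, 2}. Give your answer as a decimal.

22.25

Subinterval widths: 2.25, 0.25, 0.75, 0.75, 1.
Right endpoints: -0.75, -0.5, 0.25, 1, 2.
f(-0.75) = 3.75, f(-0.5) = 2, f(0.25) = -0.25, f(1) = 2, f(2) = 12.
Sum = Σ Δx_i · f(x_i).
Sum = 22.25.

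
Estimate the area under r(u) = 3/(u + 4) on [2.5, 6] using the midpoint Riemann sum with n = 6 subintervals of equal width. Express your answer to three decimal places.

Δu = (6 − 2.5)/6 = 7/12.
Midpoints: 67/24, 3.375, 95/24, 109/24, 5.125, 137/24.
r(67/24) = 72/163, r(3.375) = 24/59, r(95/24) = 72/191, r(109/24) = 72/205, r(5.125) = 24/73, r(137/24) = 72/233.
Sum = Δu · [r(67/24) + r(3.375) + r(95/24) + ...].
Sum ≈ 1.292.

1.292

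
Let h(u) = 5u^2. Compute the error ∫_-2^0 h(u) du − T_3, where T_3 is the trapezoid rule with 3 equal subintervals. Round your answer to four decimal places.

Exact integral: ∫_-2^0 h(u) du ≈ 13.333333.
T_3 ≈ 14.074074.
Error ≈ 13.333333 − 14.074074 ≈ -0.7407.

-0.7407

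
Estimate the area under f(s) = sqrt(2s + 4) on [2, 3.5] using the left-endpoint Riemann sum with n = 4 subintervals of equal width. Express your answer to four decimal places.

4.5263

Δs = (3.5 − 2)/4 = 0.375.
Left endpoints: 2, 2.375, 2.75, 3.125.
f(2) ≈ 2.8284, f(2.375) ≈ 2.9580, f(2.75) ≈ 3.0822, f(3.125) ≈ 3.2016.
Sum = Δs · [f(2) + f(2.375) + f(2.75) + f(3.125)].
Sum ≈ 4.5263.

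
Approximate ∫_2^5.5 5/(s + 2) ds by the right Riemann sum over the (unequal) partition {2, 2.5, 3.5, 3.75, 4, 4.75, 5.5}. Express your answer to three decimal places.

Subinterval widths: 0.5, 1, 0.25, 0.25, 0.75, 0.75.
Right endpoints: 2.5, 3.5, 3.75, 4, 4.75, 5.5.
f(2.5) = 10/9, f(3.5) = 10/11, f(3.75) = 20/23, f(4) = 5/6, f(4.75) = 20/27, f(5.5) = 2/3.
Sum = Σ Δs_i · f(s_i).
Sum ≈ 2.946.

2.946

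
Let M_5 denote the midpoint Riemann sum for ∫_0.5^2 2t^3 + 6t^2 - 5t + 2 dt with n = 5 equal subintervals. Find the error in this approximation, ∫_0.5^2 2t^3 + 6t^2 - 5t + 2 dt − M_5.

0.151875

Exact integral: ∫_0.5^2 f(t) dt = 17.34375.
M_5 = 17.191875.
Error = 17.34375 − 17.191875 = 0.151875.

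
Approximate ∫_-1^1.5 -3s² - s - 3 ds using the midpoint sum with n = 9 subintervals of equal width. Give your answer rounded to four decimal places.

-12.4518

Δs = (1.5 − (-1))/9 = 5/18.
Midpoints: -31/36, -7/12, -11/36, -1/36, 0.25, 19/36, 29/36, 13/12, 49/36.
f(-31/36) = -1885/432, f(-7/12) = -3.4375, f(-11/36) = -1285/432, f(-1/36) = -1285/432, f(0.25) = -3.4375, f(19/36) = -1885/432, f(29/36) = -2485/432, f(13/12) = -365/48, f(49/36) = -4285/432.
Sum = Δs · [f(-31/36) + f(-7/12) + f(-11/36) + ...].
Sum ≈ -12.4518.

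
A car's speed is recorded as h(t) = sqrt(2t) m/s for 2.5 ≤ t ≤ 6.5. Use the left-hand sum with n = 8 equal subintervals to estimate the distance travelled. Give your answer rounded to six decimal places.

Δt = (6.5 − 2.5)/8 = 0.5.
Left endpoints: 2.5, 3, 3.5, 4, 4.5, 5, 5.5, 6.
h(2.5) ≈ 2.236068, h(3) ≈ 2.449490, h(3.5) ≈ 2.645751, h(4) ≈ 2.828427, h(4.5) ≈ 3.000000, h(5) ≈ 3.162278, h(5.5) ≈ 3.316625, h(6) ≈ 3.464102.
Sum = Δt · [h(2.5) + h(3) + h(3.5) + ...].
Sum ≈ 11.551370.

11.551370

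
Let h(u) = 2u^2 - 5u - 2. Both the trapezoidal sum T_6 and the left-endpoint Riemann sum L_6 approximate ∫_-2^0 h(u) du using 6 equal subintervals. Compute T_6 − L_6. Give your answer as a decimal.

-3

T_6 ≈ 11.4074074.
L_6 ≈ 14.4074074.
T_6 − L_6 = -3.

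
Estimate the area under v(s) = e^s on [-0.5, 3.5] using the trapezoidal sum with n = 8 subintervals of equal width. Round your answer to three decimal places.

Δs = (3.5 − (-0.5))/8 = 0.5.
v(-0.5) ≈ 0.607, v(0) ≈ 1.000, v(0.5) ≈ 1.649, v(1) ≈ 2.718, v(1.5) ≈ 4.482, v(2) ≈ 7.389, v(2.5) ≈ 12.182, v(3) ≈ 20.086, v(3.5) ≈ 33.115.
T_8 = (Δs/2)·[v(s_0) + 2v(s_1) + ... + 2v(s_{7}) + v(s_8)].
Sum ≈ 33.183.

33.183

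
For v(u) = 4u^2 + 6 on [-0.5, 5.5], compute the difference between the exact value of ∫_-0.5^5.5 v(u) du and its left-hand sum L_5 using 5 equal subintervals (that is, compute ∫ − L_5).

66.24

Exact integral: ∫_-0.5^5.5 v(u) du = 258.
L_5 = 191.76.
Error = 258 − 191.76 = 66.24.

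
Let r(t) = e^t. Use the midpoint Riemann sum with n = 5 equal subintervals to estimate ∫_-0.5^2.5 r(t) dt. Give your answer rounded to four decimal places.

Δt = (2.5 − (-0.5))/5 = 0.6.
Midpoints: -0.2, 0.4, 1, 1.6, 2.2.
r(-0.2) ≈ 0.8187, r(0.4) ≈ 1.4918, r(1) ≈ 2.7183, r(1.6) ≈ 4.9530, r(2.2) ≈ 9.0250.
Sum = Δt · [r(-0.2) + r(0.4) + r(1) + r(1.6) + r(2.2)].
Sum ≈ 11.4041.

11.4041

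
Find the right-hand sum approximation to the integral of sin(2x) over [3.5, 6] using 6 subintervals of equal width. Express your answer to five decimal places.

-0.29100

Δx = (6 − 3.5)/6 = 5/12.
Right endpoints: 47/12, 13/3, 4.75, 31/6, 67/12, 6.
f(47/12) ≈ 0.99979, f(13/3) ≈ 0.68755, f(4.75) ≈ -0.07515, f(31/6) ≈ -0.78862, f(67/12) ≈ -0.98540, f(6) ≈ -0.53657.
Sum = Δx · [f(47/12) + f(13/3) + f(4.75) + ...].
Sum ≈ -0.29100.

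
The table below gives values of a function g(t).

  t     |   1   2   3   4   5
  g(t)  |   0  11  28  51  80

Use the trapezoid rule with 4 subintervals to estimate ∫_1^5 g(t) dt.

130

Δt = 1.
T_4 = (1/2)·[0 + 2·11 + 2·28 + 2·51 + 80] = 130.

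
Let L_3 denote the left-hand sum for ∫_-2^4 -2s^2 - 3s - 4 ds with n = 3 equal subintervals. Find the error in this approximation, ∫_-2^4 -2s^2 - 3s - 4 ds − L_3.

Exact integral: ∫_-2^4 f(s) ds = -90.
L_3 = -56.
Error = -90 − (-56) = -34.

-34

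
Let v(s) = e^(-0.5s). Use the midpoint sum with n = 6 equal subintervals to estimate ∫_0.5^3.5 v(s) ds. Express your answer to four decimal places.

Δs = (3.5 − 0.5)/6 = 0.5.
Midpoints: 0.75, 1.25, 1.75, 2.25, 2.75, 3.25.
v(0.75) ≈ 0.6873, v(1.25) ≈ 0.5353, v(1.75) ≈ 0.4169, v(2.25) ≈ 0.3247, v(2.75) ≈ 0.2528, v(3.25) ≈ 0.1969.
Sum = Δs · [v(0.75) + v(1.25) + v(1.75) + ...].
Sum ≈ 1.2069.

1.2069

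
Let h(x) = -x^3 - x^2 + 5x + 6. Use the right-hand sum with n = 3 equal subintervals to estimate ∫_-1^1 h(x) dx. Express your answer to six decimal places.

Δx = (1 − (-1))/3 = 2/3.
Right endpoints: -1/3, 1/3, 1.
h(-1/3) = 115/27, h(1/3) = 203/27, h(1) = 9.
Sum = Δx · [h(-1/3) + h(1/3) + h(1)].
Sum ≈ 13.851852.

13.851852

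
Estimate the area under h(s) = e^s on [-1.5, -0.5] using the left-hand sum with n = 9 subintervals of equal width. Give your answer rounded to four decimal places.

0.3625

Δs = (-0.5 − (-1.5))/9 = 1/9.
Left endpoints: -1.5, -25/18, -23/18, -7/6, -19/18, -17/18, -5/6, -13/18, -11/18.
h(-1.5) ≈ 0.2231, h(-25/18) ≈ 0.2494, h(-23/18) ≈ 0.2787, h(-7/6) ≈ 0.3114, h(-19/18) ≈ 0.3480, h(-17/18) ≈ 0.3889, h(-5/6) ≈ 0.4346, h(-13/18) ≈ 0.4857, h(-11/18) ≈ 0.5427.
Sum = Δs · [h(-1.5) + h(-25/18) + h(-23/18) + ...].
Sum ≈ 0.3625.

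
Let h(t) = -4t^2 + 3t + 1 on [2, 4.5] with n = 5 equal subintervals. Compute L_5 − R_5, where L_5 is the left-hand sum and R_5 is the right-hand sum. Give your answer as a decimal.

L_5 = -70.
R_5 = -98.75.
L_5 − R_5 = 28.75.

28.75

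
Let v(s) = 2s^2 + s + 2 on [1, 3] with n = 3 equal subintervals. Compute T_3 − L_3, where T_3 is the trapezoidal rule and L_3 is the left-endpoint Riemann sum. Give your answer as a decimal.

T_3 ≈ 25.62963.
L_3 ≈ 19.62963.
T_3 − L_3 = 6.

6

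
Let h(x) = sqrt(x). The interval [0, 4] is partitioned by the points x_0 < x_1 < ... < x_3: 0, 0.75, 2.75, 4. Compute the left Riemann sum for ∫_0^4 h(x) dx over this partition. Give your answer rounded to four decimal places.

Subinterval widths: 0.75, 2, 1.25.
Left endpoints: 0, 0.75, 2.75.
h(0) ≈ 0.0000, h(0.75) ≈ 0.8660, h(2.75) ≈ 1.6583.
Sum = Σ Δx_i · h(x_i).
Sum ≈ 3.8049.

3.8049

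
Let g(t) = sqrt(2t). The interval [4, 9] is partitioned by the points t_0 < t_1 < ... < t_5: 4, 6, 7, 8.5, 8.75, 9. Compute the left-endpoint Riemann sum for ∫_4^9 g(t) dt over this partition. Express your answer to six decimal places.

16.810043

Subinterval widths: 2, 1, 1.5, 0.25, 0.25.
Left endpoints: 4, 6, 7, 8.5, 8.75.
g(4) ≈ 2.828427, g(6) ≈ 3.464102, g(7) ≈ 3.741657, g(8.5) ≈ 4.123106, g(8.75) ≈ 4.183300.
Sum = Σ Δt_i · g(t_i).
Sum ≈ 16.810043.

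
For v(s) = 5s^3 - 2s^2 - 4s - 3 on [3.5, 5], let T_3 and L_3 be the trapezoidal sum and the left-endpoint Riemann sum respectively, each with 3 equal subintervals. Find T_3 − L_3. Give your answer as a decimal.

T_3 = 512.78125.
L_3 = 418.
T_3 − L_3 = 94.78125.

94.78125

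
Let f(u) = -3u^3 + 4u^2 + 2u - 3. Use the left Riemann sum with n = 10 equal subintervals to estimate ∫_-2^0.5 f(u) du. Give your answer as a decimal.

Δu = (0.5 − (-2))/10 = 0.25.
Left endpoints: -2, -1.75, -1.5, -1.25, -1, -0.75, -0.5, -0.25, 0, 0.25.
f(-2) = 33, f(-1.75) = 21.828125, f(-1.5) = 13.125, f(-1.25) = 6.609375, f(-1) = 2, f(-0.75) = -0.984375, f(-0.5) = -2.625, f(-0.25) = -3.203125, f(0) = -3, f(0.25) = -2.296875.
Sum = Δu · [f(-2) + f(-1.75) + f(-1.5) + ...].
Sum = 16.11328125.

16.11328125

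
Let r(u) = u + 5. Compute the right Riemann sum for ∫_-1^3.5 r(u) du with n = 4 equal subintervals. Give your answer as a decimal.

30.65625

Δu = (3.5 − (-1))/4 = 1.125.
Right endpoints: 0.125, 1.25, 2.375, 3.5.
r(0.125) = 5.125, r(1.25) = 6.25, r(2.375) = 7.375, r(3.5) = 8.5.
Sum = Δu · [r(0.125) + r(1.25) + r(2.375) + r(3.5)].
Sum = 30.65625.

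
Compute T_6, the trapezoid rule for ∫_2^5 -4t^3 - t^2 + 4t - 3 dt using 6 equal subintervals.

Δt = (5 − 2)/6 = 0.5.
f(2) = -31, f(2.5) = -61.75, f(3) = -108, f(3.5) = -172.75, f(4) = -259, f(4.5) = -369.75, f(5) = -508.
T_6 = (Δt/2)·[f(t_0) + 2f(t_1) + ... + 2f(t_{5}) + f(t_6)].
Sum = -620.375.

-620.375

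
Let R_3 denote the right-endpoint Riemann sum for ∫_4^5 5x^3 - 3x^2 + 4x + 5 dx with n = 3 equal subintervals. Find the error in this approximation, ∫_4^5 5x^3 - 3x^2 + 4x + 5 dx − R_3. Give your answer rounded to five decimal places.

Exact integral: ∫_4^5 f(x) dx = 423.25.
R_3 ≈ 471.4444444.
Error ≈ 423.25 − 471.4444444 ≈ -48.19444.

-48.19444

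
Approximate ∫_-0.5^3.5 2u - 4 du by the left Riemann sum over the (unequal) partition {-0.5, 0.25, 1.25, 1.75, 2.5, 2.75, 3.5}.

Subinterval widths: 0.75, 1, 0.5, 0.75, 0.25, 0.75.
Left endpoints: -0.5, 0.25, 1.25, 1.75, 2.5, 2.75.
f(-0.5) = -5, f(0.25) = -3.5, f(1.25) = -1.5, f(1.75) = -0.5, f(2.5) = 1, f(2.75) = 1.5.
Sum = Σ Δu_i · f(u_i).
Sum = -7.

-7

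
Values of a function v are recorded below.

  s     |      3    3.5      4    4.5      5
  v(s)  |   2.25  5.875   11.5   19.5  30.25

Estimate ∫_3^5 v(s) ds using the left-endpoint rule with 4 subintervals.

Δs = 0.5.
Sum = 0.5·[2.25 + 5.875 + 11.5 + 19.5] = 19.5625.

19.5625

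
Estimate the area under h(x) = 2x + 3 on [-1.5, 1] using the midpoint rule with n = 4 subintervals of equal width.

Δx = (1 − (-1.5))/4 = 0.625.
Midpoints: -1.1875, -0.5625, 0.0625, 0.6875.
h(-1.1875) = 0.625, h(-0.5625) = 1.875, h(0.0625) = 3.125, h(0.6875) = 4.375.
Sum = Δx · [h(-1.1875) + h(-0.5625) + h(0.0625) + h(0.6875)].
Sum = 6.25.

6.25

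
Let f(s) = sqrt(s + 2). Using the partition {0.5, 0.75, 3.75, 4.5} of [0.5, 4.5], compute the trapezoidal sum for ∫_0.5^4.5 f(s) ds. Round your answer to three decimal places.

8.345

Subinterval widths: 0.25, 3, 0.75.
f(0.5) ≈ 1.581, f(0.75) ≈ 1.658, f(3.75) ≈ 2.398, f(4.5) ≈ 2.550.
On each subinterval the trapezoid contributes (Δs_i/2)·[f(s_{i-1}) + f(s_i)].
Sum ≈ 8.345.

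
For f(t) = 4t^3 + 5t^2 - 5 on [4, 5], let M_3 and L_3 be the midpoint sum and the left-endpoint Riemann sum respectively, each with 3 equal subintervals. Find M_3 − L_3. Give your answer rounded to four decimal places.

46.5278

M_3 ≈ 465.120370.
L_3 ≈ 418.592593.
M_3 − L_3 ≈ 46.5278.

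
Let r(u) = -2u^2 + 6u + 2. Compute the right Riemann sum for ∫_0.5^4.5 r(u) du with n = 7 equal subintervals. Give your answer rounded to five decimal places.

2.32653

Δu = (4.5 − 0.5)/7 = 4/7.
Right endpoints: 15/14, 23/14, 31/14, 39/14, 47/14, 55/14, 4.5.
r(15/14) = 601/98, r(23/14) = 633/98, r(31/14) = 537/98, r(39/14) = 313/98, r(47/14) = -39/98, r(55/14) = -519/98, r(4.5) = -11.5.
Sum = Δu · [r(15/14) + r(23/14) + r(31/14) + ...].
Sum ≈ 2.32653.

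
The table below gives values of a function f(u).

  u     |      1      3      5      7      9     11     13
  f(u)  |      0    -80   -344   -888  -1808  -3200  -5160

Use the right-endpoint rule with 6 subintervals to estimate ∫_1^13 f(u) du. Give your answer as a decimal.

-22960

Δu = 2.
Sum = 2·[(-80) + (-344) + (-888) + (-1808) + (-3200) + (-5160)] = -22960.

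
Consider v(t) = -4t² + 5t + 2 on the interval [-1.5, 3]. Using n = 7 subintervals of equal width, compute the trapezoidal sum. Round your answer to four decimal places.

-15.8648

Δt = (3 − (-1.5))/7 = 9/14.
v(-1.5) = -14.5, v(-6/7) = -256/49, v(-3/14) = 73/98, v(3/7) = 167/49, v(15/14) = 271/98, v(12/7) = -58/49, v(33/14) = -827/98, v(3) = -19.
T_7 = (Δt/2)·[v(t_0) + 2v(t_1) + ... + 2v(t_{6}) + v(t_7)].
Sum ≈ -15.8648.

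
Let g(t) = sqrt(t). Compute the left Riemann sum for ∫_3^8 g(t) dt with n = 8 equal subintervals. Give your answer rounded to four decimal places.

Δt = (8 − 3)/8 = 0.625.
Left endpoints: 3, 3.625, 4.25, 4.875, 5.5, 6.125, 6.75, 7.375.
g(3) ≈ 1.7321, g(3.625) ≈ 1.9039, g(4.25) ≈ 2.0616, g(4.875) ≈ 2.2079, g(5.5) ≈ 2.3452, g(6.125) ≈ 2.4749, g(6.75) ≈ 2.5981, g(7.375) ≈ 2.7157.
Sum = Δt · [g(3) + g(3.625) + g(4.25) + ...].
Sum ≈ 11.2746.

11.2746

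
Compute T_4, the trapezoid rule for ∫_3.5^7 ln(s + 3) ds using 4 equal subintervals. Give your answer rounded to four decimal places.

Δs = (7 − 3.5)/4 = 0.875.
f(3.5) ≈ 1.8718, f(4.375) ≈ 1.9981, f(5.25) ≈ 2.1102, f(6.125) ≈ 2.2110, f(7) ≈ 2.3026.
T_4 = (Δs/2)·[f(s_0) + 2f(s_1) + 2f(s_2) + 2f(s_3) + f(s_4)].
Sum ≈ 7.3557.

7.3557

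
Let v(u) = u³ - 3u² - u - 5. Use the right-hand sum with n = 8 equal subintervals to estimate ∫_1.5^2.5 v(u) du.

-10.7890625

Δu = (2.5 − 1.5)/8 = 0.125.
Right endpoints: 1.625, 1.75, 1.875, 2, 2.125, 2.25, 2.375, 2.5.
v(1.625) = -5251/512, v(1.75) = -10.578125, v(1.875) = -5545/512, v(2) = -11, v(2.125) = -5671/512, v(2.25) = -11.046875, v(2.375) = -5581/512, v(2.5) = -10.625.
Sum = Δu · [v(1.625) + v(1.75) + v(1.875) + ...].
Sum = -10.7890625.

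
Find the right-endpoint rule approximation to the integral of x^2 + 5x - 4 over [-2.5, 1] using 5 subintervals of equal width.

-17.01

Δx = (1 − (-2.5))/5 = 0.7.
Right endpoints: -1.8, -1.1, -0.4, 0.3, 1.
f(-1.8) = -9.76, f(-1.1) = -8.29, f(-0.4) = -5.84, f(0.3) = -2.41, f(1) = 2.
Sum = Δx · [f(-1.8) + f(-1.1) + f(-0.4) + f(0.3) + f(1)].
Sum = -17.01.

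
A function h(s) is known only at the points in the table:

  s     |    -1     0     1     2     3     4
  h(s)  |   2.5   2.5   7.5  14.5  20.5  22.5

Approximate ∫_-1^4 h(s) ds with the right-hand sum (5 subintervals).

67.5

Δs = 1.
Sum = 1·[2.5 + 7.5 + 14.5 + 20.5 + 22.5] = 67.5.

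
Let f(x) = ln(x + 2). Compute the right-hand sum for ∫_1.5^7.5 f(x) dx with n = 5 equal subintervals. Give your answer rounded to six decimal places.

11.580188

Δx = (7.5 − 1.5)/5 = 1.2.
Right endpoints: 2.7, 3.9, 5.1, 6.3, 7.5.
f(2.7) ≈ 1.547563, f(3.9) ≈ 1.774952, f(5.1) ≈ 1.960095, f(6.3) ≈ 2.116256, f(7.5) ≈ 2.251292.
Sum = Δx · [f(2.7) + f(3.9) + f(5.1) + f(6.3) + f(7.5)].
Sum ≈ 11.580188.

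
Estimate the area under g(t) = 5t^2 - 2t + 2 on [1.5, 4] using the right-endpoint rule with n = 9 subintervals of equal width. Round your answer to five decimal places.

101.30658

Δt = (4 − 1.5)/9 = 5/18.
Right endpoints: 16/9, 37/18, 7/3, 47/18, 26/9, 19/6, 31/9, 67/18, 4.
g(16/9) = 1154/81, g(37/18) = 6161/324, g(7/3) = 221/9, g(47/18) = 10001/324, g(26/9) = 3074/81, g(19/6) = 1649/36, g(31/9) = 4409/81, g(67/18) = 20681/324, g(4) = 74.
Sum = Δt · [g(16/9) + g(37/18) + g(7/3) + ...].
Sum ≈ 101.30658.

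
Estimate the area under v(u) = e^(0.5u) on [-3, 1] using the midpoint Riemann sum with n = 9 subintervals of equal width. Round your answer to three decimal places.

2.845

Δu = (1 − (-3))/9 = 4/9.
Midpoints: -25/9, -7/3, -17/9, -13/9, -1, -5/9, -1/9, 1/3, 7/9.
v(-25/9) ≈ 0.249, v(-7/3) ≈ 0.311, v(-17/9) ≈ 0.389, v(-13/9) ≈ 0.486, v(-1) ≈ 0.607, v(-5/9) ≈ 0.757, v(-1/9) ≈ 0.946, v(1/3) ≈ 1.181, v(7/9) ≈ 1.475.
Sum = Δu · [v(-25/9) + v(-7/3) + v(-17/9) + ...].
Sum ≈ 2.845.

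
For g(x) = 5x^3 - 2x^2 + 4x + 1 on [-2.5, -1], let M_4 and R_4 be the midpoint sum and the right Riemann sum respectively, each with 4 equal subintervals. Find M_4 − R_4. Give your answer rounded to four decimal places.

M_4 ≈ -65.831543.
R_4 ≈ -50.516602.
M_4 − R_4 ≈ -15.3149.

-15.3149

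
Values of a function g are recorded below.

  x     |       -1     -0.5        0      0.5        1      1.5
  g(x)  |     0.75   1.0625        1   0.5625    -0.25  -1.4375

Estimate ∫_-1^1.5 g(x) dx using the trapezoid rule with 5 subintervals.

Δx = 0.5.
T_5 = (0.5/2)·[0.75 + 2·1.0625 + 2·1 + 2·0.5625 + 2·(-0.25) + (-1.4375)] = 1.015625.

1.015625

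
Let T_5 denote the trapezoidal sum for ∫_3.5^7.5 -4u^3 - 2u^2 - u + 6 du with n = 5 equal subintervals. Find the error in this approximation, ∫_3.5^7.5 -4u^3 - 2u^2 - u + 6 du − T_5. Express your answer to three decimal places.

29.013

Exact integral: ∫_3.5^7.5 f(u) du ≈ -3264.66667.
T_5 = -3293.68.
Error ≈ -3264.66667 − (-3293.68) ≈ 29.013.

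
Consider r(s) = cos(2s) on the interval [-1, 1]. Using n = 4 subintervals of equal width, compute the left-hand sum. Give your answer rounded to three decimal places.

0.832

Δs = (1 − (-1))/4 = 0.5.
Left endpoints: -1, -0.5, 0, 0.5.
r(-1) ≈ -0.416, r(-0.5) ≈ 0.540, r(0) ≈ 1.000, r(0.5) ≈ 0.540.
Sum = Δs · [r(-1) + r(-0.5) + r(0) + r(0.5)].
Sum ≈ 0.832.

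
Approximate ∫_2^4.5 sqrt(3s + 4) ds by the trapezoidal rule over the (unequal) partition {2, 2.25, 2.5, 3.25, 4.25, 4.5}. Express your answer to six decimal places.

9.235969

Subinterval widths: 0.25, 0.25, 0.75, 1, 0.25.
f(2) ≈ 3.162278, f(2.25) ≈ 3.278719, f(2.5) ≈ 3.391165, f(3.25) ≈ 3.708099, f(4.25) ≈ 4.092676, f(4.5) ≈ 4.183300.
On each subinterval the trapezoid contributes (Δs_i/2)·[f(s_{i-1}) + f(s_i)].
Sum ≈ 9.235969.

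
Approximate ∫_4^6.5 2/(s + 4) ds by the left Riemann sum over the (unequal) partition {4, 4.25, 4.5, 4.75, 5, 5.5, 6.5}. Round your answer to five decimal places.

Subinterval widths: 0.25, 0.25, 0.25, 0.25, 0.5, 1.
Left endpoints: 4, 4.25, 4.5, 4.75, 5, 5.5.
f(4) = 0.25, f(4.25) = 8/33, f(4.5) = 4/17, f(4.75) = 8/35, f(5) = 2/9, f(5.5) = 4/19.
Sum = Σ Δs_i · f(s_i).
Sum ≈ 0.56071.

0.56071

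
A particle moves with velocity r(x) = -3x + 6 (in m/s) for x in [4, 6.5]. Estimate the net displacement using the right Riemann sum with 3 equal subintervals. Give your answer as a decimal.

Δx = (6.5 − 4)/3 = 5/6.
Right endpoints: 29/6, 17/3, 6.5.
r(29/6) = -8.5, r(17/3) = -11, r(6.5) = -13.5.
Sum = Δx · [r(29/6) + r(17/3) + r(6.5)].
Sum = -27.5.

-27.5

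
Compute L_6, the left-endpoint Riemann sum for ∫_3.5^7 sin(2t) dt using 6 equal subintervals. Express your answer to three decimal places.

0.175

Δt = (7 − 3.5)/6 = 7/12.
Left endpoints: 3.5, 49/12, 14/3, 5.25, 35/6, 77/12.
f(3.5) ≈ 0.657, f(49/12) ≈ 0.952, f(14/3) ≈ 0.091, f(5.25) ≈ -0.880, f(35/6) ≈ -0.783, f(77/12) ≈ 0.264.
Sum = Δt · [f(3.5) + f(49/12) + f(14/3) + ...].
Sum ≈ 0.175.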